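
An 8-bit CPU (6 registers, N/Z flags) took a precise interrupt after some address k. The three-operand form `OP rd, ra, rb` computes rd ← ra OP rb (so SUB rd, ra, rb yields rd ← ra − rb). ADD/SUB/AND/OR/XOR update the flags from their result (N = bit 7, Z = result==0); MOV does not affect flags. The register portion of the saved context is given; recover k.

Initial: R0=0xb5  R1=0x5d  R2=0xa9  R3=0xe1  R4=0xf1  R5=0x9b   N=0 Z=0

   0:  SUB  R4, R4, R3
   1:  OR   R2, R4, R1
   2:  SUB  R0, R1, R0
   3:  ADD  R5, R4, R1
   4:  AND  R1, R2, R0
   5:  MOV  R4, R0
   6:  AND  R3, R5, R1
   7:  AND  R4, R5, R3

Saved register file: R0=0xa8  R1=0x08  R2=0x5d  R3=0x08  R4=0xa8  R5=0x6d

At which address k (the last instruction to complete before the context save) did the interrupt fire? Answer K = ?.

K = 6

after  0: R0=0xb5 R1=0x5d R2=0xa9 R3=0xe1 R4=0x10 R5=0x9b  N=0 Z=0
after  1: R0=0xb5 R1=0x5d R2=0x5d R3=0xe1 R4=0x10 R5=0x9b  N=0 Z=0
after  2: R0=0xa8 R1=0x5d R2=0x5d R3=0xe1 R4=0x10 R5=0x9b  N=1 Z=0
after  3: R0=0xa8 R1=0x5d R2=0x5d R3=0xe1 R4=0x10 R5=0x6d  N=0 Z=0
after  4: R0=0xa8 R1=0x08 R2=0x5d R3=0xe1 R4=0x10 R5=0x6d  N=0 Z=0
after  5: R0=0xa8 R1=0x08 R2=0x5d R3=0xe1 R4=0xa8 R5=0x6d  N=0 Z=0
after  6: R0=0xa8 R1=0x08 R2=0x5d R3=0x08 R4=0xa8 R5=0x6d  N=0 Z=0
-- IRQ taken; context saved, return-PC = 7 --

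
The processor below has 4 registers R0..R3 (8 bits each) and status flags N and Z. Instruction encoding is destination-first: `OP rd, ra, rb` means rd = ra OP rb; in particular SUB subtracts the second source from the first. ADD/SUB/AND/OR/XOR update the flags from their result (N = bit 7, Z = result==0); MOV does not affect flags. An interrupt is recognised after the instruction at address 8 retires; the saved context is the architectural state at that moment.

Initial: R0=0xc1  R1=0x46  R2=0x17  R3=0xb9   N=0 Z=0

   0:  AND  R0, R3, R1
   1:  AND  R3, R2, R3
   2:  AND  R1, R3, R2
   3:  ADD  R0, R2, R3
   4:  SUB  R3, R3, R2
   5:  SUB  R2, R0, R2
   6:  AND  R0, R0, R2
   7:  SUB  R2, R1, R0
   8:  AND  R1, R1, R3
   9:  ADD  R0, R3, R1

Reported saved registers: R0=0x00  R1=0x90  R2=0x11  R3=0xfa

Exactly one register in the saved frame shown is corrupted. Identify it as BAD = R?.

after  0: R0=0x00 R1=0x46 R2=0x17 R3=0xb9  N=0 Z=1
after  1: R0=0x00 R1=0x46 R2=0x17 R3=0x11  N=0 Z=0
after  2: R0=0x00 R1=0x11 R2=0x17 R3=0x11  N=0 Z=0
after  3: R0=0x28 R1=0x11 R2=0x17 R3=0x11  N=0 Z=0
after  4: R0=0x28 R1=0x11 R2=0x17 R3=0xfa  N=1 Z=0
after  5: R0=0x28 R1=0x11 R2=0x11 R3=0xfa  N=0 Z=0
after  6: R0=0x00 R1=0x11 R2=0x11 R3=0xfa  N=0 Z=1
after  7: R0=0x00 R1=0x11 R2=0x11 R3=0xfa  N=0 Z=0
after  8: R0=0x00 R1=0x10 R2=0x11 R3=0xfa  N=0 Z=0
-- IRQ taken; context saved, return-PC = 9 --
mismatch: R1: reported 0x90 vs actual 0x10

BAD = R1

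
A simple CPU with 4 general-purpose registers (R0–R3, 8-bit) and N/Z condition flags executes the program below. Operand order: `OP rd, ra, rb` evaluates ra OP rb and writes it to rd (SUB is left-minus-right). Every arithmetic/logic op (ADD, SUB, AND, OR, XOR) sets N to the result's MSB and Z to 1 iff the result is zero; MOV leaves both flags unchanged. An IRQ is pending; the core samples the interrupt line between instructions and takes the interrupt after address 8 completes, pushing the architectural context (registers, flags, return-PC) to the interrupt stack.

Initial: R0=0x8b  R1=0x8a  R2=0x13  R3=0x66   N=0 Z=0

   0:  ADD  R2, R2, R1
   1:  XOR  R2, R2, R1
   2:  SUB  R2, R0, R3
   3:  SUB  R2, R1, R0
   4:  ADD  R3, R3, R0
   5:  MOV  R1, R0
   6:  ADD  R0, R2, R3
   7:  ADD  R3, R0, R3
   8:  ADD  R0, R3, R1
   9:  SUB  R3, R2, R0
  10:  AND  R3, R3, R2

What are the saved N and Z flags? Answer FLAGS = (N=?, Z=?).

after  0: R0=0x8b R1=0x8a R2=0x9d R3=0x66  N=1 Z=0
after  1: R0=0x8b R1=0x8a R2=0x17 R3=0x66  N=0 Z=0
after  2: R0=0x8b R1=0x8a R2=0x25 R3=0x66  N=0 Z=0
after  3: R0=0x8b R1=0x8a R2=0xff R3=0x66  N=1 Z=0
after  4: R0=0x8b R1=0x8a R2=0xff R3=0xf1  N=1 Z=0
after  5: R0=0x8b R1=0x8b R2=0xff R3=0xf1  N=1 Z=0
after  6: R0=0xf0 R1=0x8b R2=0xff R3=0xf1  N=1 Z=0
after  7: R0=0xf0 R1=0x8b R2=0xff R3=0xe1  N=1 Z=0
after  8: R0=0x6c R1=0x8b R2=0xff R3=0xe1  N=0 Z=0
-- IRQ taken; context saved, return-PC = 9 --

FLAGS = (N=0, Z=0)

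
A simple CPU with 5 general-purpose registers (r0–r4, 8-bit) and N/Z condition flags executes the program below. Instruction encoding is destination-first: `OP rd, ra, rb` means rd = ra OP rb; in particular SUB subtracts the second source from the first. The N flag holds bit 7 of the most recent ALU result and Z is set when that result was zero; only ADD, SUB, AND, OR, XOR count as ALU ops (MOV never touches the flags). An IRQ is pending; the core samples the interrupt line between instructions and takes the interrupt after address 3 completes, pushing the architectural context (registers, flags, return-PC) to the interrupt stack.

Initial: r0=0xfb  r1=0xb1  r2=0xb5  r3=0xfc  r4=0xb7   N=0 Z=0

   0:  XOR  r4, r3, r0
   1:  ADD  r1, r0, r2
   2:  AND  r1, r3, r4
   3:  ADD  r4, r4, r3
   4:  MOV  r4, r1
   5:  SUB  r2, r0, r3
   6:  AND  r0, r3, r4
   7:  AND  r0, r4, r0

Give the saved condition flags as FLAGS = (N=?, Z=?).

after  0: r0=0xfb r1=0xb1 r2=0xb5 r3=0xfc r4=0x07  N=0 Z=0
after  1: r0=0xfb r1=0xb0 r2=0xb5 r3=0xfc r4=0x07  N=1 Z=0
after  2: r0=0xfb r1=0x04 r2=0xb5 r3=0xfc r4=0x07  N=0 Z=0
after  3: r0=0xfb r1=0x04 r2=0xb5 r3=0xfc r4=0x03  N=0 Z=0
-- IRQ taken; context saved, return-PC = 4 --

FLAGS = (N=0, Z=0)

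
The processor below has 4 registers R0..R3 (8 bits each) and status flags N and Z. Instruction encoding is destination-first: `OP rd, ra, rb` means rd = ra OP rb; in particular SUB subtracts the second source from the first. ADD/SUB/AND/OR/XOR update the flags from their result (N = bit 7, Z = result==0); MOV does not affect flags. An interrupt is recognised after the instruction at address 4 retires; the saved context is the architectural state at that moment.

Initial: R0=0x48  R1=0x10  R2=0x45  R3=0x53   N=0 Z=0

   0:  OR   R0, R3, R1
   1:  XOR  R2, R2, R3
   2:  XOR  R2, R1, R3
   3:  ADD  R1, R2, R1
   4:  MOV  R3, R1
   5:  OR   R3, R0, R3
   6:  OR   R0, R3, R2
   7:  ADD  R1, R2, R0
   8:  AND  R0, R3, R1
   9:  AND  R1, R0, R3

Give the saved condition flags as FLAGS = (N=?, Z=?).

FLAGS = (N=0, Z=0)

after  0: R0=0x53 R1=0x10 R2=0x45 R3=0x53  N=0 Z=0
after  1: R0=0x53 R1=0x10 R2=0x16 R3=0x53  N=0 Z=0
after  2: R0=0x53 R1=0x10 R2=0x43 R3=0x53  N=0 Z=0
after  3: R0=0x53 R1=0x53 R2=0x43 R3=0x53  N=0 Z=0
after  4: R0=0x53 R1=0x53 R2=0x43 R3=0x53  N=0 Z=0
-- IRQ taken; context saved, return-PC = 5 --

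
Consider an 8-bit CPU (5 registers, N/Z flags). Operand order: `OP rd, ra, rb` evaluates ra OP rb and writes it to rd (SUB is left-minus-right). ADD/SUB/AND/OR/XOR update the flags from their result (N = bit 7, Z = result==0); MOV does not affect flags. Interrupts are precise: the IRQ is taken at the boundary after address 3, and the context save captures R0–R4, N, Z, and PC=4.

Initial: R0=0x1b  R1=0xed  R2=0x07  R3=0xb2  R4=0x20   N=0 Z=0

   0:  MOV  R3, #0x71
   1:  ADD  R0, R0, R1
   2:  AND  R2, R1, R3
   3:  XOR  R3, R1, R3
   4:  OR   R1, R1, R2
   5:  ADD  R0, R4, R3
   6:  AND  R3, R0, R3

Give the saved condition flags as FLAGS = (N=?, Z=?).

after  0: R0=0x1b R1=0xed R2=0x07 R3=0x71 R4=0x20  N=0 Z=0
after  1: R0=0x08 R1=0xed R2=0x07 R3=0x71 R4=0x20  N=0 Z=0
after  2: R0=0x08 R1=0xed R2=0x61 R3=0x71 R4=0x20  N=0 Z=0
after  3: R0=0x08 R1=0xed R2=0x61 R3=0x9c R4=0x20  N=1 Z=0
-- IRQ taken; context saved, return-PC = 4 --

FLAGS = (N=1, Z=0)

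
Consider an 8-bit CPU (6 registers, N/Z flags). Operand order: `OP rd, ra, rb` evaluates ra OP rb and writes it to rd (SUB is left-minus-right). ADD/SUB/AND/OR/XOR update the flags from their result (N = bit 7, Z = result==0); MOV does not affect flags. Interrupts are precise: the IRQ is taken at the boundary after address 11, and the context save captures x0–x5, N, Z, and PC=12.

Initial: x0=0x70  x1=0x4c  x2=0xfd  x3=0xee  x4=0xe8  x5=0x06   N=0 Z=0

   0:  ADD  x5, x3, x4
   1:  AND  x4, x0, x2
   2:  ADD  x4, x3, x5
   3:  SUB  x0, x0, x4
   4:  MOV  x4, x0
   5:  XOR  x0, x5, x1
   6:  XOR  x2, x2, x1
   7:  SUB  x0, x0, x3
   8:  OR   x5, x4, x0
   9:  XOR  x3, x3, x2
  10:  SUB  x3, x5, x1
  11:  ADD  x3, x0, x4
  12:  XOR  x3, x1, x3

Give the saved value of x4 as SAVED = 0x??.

SAVED = 0xac

after  0: x0=0x70 x1=0x4c x2=0xfd x3=0xee x4=0xe8 x5=0xd6  N=1 Z=0
after  1: x0=0x70 x1=0x4c x2=0xfd x3=0xee x4=0x70 x5=0xd6  N=0 Z=0
after  2: x0=0x70 x1=0x4c x2=0xfd x3=0xee x4=0xc4 x5=0xd6  N=1 Z=0
after  3: x0=0xac x1=0x4c x2=0xfd x3=0xee x4=0xc4 x5=0xd6  N=1 Z=0
after  4: x0=0xac x1=0x4c x2=0xfd x3=0xee x4=0xac x5=0xd6  N=1 Z=0
after  5: x0=0x9a x1=0x4c x2=0xfd x3=0xee x4=0xac x5=0xd6  N=1 Z=0
after  6: x0=0x9a x1=0x4c x2=0xb1 x3=0xee x4=0xac x5=0xd6  N=1 Z=0
after  7: x0=0xac x1=0x4c x2=0xb1 x3=0xee x4=0xac x5=0xd6  N=1 Z=0
after  8: x0=0xac x1=0x4c x2=0xb1 x3=0xee x4=0xac x5=0xac  N=1 Z=0
after  9: x0=0xac x1=0x4c x2=0xb1 x3=0x5f x4=0xac x5=0xac  N=0 Z=0
after 10: x0=0xac x1=0x4c x2=0xb1 x3=0x60 x4=0xac x5=0xac  N=0 Z=0
after 11: x0=0xac x1=0x4c x2=0xb1 x3=0x58 x4=0xac x5=0xac  N=0 Z=0
-- IRQ taken; context saved, return-PC = 12 --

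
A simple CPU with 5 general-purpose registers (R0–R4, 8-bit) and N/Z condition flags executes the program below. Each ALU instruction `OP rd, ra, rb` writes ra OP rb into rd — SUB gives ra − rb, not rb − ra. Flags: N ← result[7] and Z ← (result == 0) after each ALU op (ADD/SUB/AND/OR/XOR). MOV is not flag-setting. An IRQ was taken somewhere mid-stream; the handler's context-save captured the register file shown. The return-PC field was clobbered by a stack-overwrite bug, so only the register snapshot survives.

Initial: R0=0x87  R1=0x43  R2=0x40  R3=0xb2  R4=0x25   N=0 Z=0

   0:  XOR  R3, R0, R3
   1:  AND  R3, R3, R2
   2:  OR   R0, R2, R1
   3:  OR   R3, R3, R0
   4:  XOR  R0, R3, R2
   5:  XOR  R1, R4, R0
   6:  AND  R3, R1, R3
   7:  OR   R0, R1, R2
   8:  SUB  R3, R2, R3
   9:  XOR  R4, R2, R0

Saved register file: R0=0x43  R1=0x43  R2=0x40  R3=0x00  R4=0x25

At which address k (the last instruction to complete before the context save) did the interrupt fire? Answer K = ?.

K = 2

after  0: R0=0x87 R1=0x43 R2=0x40 R3=0x35 R4=0x25  N=0 Z=0
after  1: R0=0x87 R1=0x43 R2=0x40 R3=0x00 R4=0x25  N=0 Z=1
after  2: R0=0x43 R1=0x43 R2=0x40 R3=0x00 R4=0x25  N=0 Z=0
-- IRQ taken; context saved, return-PC = 3 --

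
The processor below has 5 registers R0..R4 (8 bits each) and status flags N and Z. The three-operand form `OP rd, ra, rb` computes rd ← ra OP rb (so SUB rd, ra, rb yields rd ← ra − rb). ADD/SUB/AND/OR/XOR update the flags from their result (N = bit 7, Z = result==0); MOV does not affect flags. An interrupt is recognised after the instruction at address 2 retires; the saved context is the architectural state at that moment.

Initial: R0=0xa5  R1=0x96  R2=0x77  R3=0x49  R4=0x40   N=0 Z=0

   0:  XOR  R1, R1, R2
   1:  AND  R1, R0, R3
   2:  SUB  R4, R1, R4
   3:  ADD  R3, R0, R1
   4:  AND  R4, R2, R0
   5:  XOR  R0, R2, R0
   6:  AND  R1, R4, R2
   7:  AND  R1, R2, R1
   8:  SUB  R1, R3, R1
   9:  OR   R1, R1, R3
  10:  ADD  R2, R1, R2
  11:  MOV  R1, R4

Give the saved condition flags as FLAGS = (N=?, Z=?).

FLAGS = (N=1, Z=0)

after  0: R0=0xa5 R1=0xe1 R2=0x77 R3=0x49 R4=0x40  N=1 Z=0
after  1: R0=0xa5 R1=0x01 R2=0x77 R3=0x49 R4=0x40  N=0 Z=0
after  2: R0=0xa5 R1=0x01 R2=0x77 R3=0x49 R4=0xc1  N=1 Z=0
-- IRQ taken; context saved, return-PC = 3 --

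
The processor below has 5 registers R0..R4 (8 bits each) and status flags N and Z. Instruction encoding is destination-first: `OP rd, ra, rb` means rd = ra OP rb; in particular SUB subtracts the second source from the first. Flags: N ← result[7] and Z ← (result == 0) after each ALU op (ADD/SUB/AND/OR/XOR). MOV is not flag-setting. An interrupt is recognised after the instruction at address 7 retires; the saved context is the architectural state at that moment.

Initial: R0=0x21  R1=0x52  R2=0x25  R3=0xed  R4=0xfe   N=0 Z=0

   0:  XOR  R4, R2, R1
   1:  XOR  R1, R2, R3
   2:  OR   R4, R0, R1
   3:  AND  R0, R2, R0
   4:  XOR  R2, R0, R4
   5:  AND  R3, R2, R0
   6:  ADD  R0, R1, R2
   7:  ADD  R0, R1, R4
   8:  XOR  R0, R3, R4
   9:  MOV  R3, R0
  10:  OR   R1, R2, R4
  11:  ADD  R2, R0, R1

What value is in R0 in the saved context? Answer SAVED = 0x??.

SAVED = 0xb1

after  0: R0=0x21 R1=0x52 R2=0x25 R3=0xed R4=0x77  N=0 Z=0
after  1: R0=0x21 R1=0xc8 R2=0x25 R3=0xed R4=0x77  N=1 Z=0
after  2: R0=0x21 R1=0xc8 R2=0x25 R3=0xed R4=0xe9  N=1 Z=0
after  3: R0=0x21 R1=0xc8 R2=0x25 R3=0xed R4=0xe9  N=0 Z=0
after  4: R0=0x21 R1=0xc8 R2=0xc8 R3=0xed R4=0xe9  N=1 Z=0
after  5: R0=0x21 R1=0xc8 R2=0xc8 R3=0x00 R4=0xe9  N=0 Z=1
after  6: R0=0x90 R1=0xc8 R2=0xc8 R3=0x00 R4=0xe9  N=1 Z=0
after  7: R0=0xb1 R1=0xc8 R2=0xc8 R3=0x00 R4=0xe9  N=1 Z=0
-- IRQ taken; context saved, return-PC = 8 --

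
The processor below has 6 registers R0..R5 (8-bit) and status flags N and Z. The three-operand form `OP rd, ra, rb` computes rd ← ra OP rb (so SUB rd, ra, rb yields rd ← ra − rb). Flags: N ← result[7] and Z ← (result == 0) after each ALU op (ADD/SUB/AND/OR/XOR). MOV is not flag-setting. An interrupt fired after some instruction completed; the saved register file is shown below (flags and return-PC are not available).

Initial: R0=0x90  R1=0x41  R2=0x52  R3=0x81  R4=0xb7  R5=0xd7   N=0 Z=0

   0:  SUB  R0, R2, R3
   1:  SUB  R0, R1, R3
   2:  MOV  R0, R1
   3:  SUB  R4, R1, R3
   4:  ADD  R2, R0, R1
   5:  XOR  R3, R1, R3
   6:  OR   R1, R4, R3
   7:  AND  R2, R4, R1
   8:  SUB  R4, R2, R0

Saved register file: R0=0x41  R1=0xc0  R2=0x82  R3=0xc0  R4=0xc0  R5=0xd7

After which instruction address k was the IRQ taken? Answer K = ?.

after  0: R0=0xd1 R1=0x41 R2=0x52 R3=0x81 R4=0xb7 R5=0xd7  N=1 Z=0
after  1: R0=0xc0 R1=0x41 R2=0x52 R3=0x81 R4=0xb7 R5=0xd7  N=1 Z=0
after  2: R0=0x41 R1=0x41 R2=0x52 R3=0x81 R4=0xb7 R5=0xd7  N=1 Z=0
after  3: R0=0x41 R1=0x41 R2=0x52 R3=0x81 R4=0xc0 R5=0xd7  N=1 Z=0
after  4: R0=0x41 R1=0x41 R2=0x82 R3=0x81 R4=0xc0 R5=0xd7  N=1 Z=0
after  5: R0=0x41 R1=0x41 R2=0x82 R3=0xc0 R4=0xc0 R5=0xd7  N=1 Z=0
after  6: R0=0x41 R1=0xc0 R2=0x82 R3=0xc0 R4=0xc0 R5=0xd7  N=1 Z=0
-- IRQ taken; context saved, return-PC = 7 --

K = 6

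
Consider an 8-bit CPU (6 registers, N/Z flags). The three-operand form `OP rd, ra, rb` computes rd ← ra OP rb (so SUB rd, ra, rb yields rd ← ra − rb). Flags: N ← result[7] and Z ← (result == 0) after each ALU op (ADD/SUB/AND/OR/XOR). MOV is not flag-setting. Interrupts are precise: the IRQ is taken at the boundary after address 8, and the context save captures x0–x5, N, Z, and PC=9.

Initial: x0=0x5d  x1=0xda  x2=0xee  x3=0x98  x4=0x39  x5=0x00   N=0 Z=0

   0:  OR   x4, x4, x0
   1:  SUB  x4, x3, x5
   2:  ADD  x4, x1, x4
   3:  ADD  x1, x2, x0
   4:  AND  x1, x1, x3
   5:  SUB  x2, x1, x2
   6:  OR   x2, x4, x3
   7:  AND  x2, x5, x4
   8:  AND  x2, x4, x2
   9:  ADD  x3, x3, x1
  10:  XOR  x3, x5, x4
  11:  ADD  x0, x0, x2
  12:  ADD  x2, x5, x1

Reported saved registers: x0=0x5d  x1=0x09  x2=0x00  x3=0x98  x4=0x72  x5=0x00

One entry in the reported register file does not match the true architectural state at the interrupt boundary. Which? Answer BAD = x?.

BAD = x1

after  0: x0=0x5d x1=0xda x2=0xee x3=0x98 x4=0x7d x5=0x00  N=0 Z=0
after  1: x0=0x5d x1=0xda x2=0xee x3=0x98 x4=0x98 x5=0x00  N=1 Z=0
after  2: x0=0x5d x1=0xda x2=0xee x3=0x98 x4=0x72 x5=0x00  N=0 Z=0
after  3: x0=0x5d x1=0x4b x2=0xee x3=0x98 x4=0x72 x5=0x00  N=0 Z=0
after  4: x0=0x5d x1=0x08 x2=0xee x3=0x98 x4=0x72 x5=0x00  N=0 Z=0
after  5: x0=0x5d x1=0x08 x2=0x1a x3=0x98 x4=0x72 x5=0x00  N=0 Z=0
after  6: x0=0x5d x1=0x08 x2=0xfa x3=0x98 x4=0x72 x5=0x00  N=1 Z=0
after  7: x0=0x5d x1=0x08 x2=0x00 x3=0x98 x4=0x72 x5=0x00  N=0 Z=1
after  8: x0=0x5d x1=0x08 x2=0x00 x3=0x98 x4=0x72 x5=0x00  N=0 Z=1
-- IRQ taken; context saved, return-PC = 9 --
mismatch: x1: reported 0x09 vs actual 0x08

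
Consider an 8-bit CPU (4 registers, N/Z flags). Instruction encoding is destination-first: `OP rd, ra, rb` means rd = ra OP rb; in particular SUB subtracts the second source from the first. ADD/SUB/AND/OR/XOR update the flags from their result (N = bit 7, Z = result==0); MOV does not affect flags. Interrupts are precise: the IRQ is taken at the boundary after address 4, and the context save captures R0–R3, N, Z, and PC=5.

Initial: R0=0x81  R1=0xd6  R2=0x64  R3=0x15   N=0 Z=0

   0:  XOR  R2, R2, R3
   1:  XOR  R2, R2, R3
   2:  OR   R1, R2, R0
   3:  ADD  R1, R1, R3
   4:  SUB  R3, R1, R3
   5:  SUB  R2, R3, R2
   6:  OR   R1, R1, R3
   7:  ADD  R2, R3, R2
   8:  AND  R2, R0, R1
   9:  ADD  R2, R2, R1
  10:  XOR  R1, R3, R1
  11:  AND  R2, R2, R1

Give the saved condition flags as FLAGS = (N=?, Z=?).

after  0: R0=0x81 R1=0xd6 R2=0x71 R3=0x15  N=0 Z=0
after  1: R0=0x81 R1=0xd6 R2=0x64 R3=0x15  N=0 Z=0
after  2: R0=0x81 R1=0xe5 R2=0x64 R3=0x15  N=1 Z=0
after  3: R0=0x81 R1=0xfa R2=0x64 R3=0x15  N=1 Z=0
after  4: R0=0x81 R1=0xfa R2=0x64 R3=0xe5  N=1 Z=0
-- IRQ taken; context saved, return-PC = 5 --

FLAGS = (N=1, Z=0)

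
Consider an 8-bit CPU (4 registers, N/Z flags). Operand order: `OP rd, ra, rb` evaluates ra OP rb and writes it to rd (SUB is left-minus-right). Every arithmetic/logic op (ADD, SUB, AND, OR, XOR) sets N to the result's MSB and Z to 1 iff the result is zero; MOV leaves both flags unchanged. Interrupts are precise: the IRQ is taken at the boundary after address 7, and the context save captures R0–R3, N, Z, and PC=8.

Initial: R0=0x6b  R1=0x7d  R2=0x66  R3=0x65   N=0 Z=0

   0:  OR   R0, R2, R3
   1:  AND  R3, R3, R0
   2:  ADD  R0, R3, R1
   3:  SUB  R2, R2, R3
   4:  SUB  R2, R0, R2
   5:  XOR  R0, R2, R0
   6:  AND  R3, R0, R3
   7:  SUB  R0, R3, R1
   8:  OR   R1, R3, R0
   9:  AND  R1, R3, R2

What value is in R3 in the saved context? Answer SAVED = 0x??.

after  0: R0=0x67 R1=0x7d R2=0x66 R3=0x65  N=0 Z=0
after  1: R0=0x67 R1=0x7d R2=0x66 R3=0x65  N=0 Z=0
after  2: R0=0xe2 R1=0x7d R2=0x66 R3=0x65  N=1 Z=0
after  3: R0=0xe2 R1=0x7d R2=0x01 R3=0x65  N=0 Z=0
after  4: R0=0xe2 R1=0x7d R2=0xe1 R3=0x65  N=1 Z=0
after  5: R0=0x03 R1=0x7d R2=0xe1 R3=0x65  N=0 Z=0
after  6: R0=0x03 R1=0x7d R2=0xe1 R3=0x01  N=0 Z=0
after  7: R0=0x84 R1=0x7d R2=0xe1 R3=0x01  N=1 Z=0
-- IRQ taken; context saved, return-PC = 8 --

SAVED = 0x01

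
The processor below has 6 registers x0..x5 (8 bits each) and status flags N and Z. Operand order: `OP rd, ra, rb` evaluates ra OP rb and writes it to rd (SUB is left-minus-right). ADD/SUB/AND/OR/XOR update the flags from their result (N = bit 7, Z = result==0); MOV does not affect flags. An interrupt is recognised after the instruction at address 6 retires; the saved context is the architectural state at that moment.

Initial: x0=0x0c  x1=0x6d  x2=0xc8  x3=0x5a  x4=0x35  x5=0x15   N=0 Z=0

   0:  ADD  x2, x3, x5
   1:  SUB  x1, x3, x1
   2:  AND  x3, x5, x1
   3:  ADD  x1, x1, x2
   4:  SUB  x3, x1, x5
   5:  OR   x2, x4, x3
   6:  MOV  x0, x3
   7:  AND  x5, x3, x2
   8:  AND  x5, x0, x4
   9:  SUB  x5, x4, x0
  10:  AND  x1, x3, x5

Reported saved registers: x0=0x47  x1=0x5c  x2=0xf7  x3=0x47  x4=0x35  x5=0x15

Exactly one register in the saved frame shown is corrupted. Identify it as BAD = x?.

BAD = x2

after  0: x0=0x0c x1=0x6d x2=0x6f x3=0x5a x4=0x35 x5=0x15  N=0 Z=0
after  1: x0=0x0c x1=0xed x2=0x6f x3=0x5a x4=0x35 x5=0x15  N=1 Z=0
after  2: x0=0x0c x1=0xed x2=0x6f x3=0x05 x4=0x35 x5=0x15  N=0 Z=0
after  3: x0=0x0c x1=0x5c x2=0x6f x3=0x05 x4=0x35 x5=0x15  N=0 Z=0
after  4: x0=0x0c x1=0x5c x2=0x6f x3=0x47 x4=0x35 x5=0x15  N=0 Z=0
after  5: x0=0x0c x1=0x5c x2=0x77 x3=0x47 x4=0x35 x5=0x15  N=0 Z=0
after  6: x0=0x47 x1=0x5c x2=0x77 x3=0x47 x4=0x35 x5=0x15  N=0 Z=0
-- IRQ taken; context saved, return-PC = 7 --
mismatch: x2: reported 0xf7 vs actual 0x77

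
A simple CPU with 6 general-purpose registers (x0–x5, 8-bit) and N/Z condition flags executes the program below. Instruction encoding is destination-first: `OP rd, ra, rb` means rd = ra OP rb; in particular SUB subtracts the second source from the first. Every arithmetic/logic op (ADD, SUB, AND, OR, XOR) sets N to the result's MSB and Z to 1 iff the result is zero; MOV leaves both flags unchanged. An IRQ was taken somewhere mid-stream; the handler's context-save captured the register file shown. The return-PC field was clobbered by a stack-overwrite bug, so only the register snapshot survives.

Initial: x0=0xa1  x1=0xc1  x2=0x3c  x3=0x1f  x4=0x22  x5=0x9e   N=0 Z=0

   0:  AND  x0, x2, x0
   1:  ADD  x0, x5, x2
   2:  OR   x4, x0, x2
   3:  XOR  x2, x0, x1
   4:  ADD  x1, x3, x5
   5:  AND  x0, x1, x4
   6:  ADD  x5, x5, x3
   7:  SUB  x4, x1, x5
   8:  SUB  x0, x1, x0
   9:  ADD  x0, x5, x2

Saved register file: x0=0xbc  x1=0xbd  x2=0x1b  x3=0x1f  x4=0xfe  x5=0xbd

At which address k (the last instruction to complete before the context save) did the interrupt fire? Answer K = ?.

after  0: x0=0x20 x1=0xc1 x2=0x3c x3=0x1f x4=0x22 x5=0x9e  N=0 Z=0
after  1: x0=0xda x1=0xc1 x2=0x3c x3=0x1f x4=0x22 x5=0x9e  N=1 Z=0
after  2: x0=0xda x1=0xc1 x2=0x3c x3=0x1f x4=0xfe x5=0x9e  N=1 Z=0
after  3: x0=0xda x1=0xc1 x2=0x1b x3=0x1f x4=0xfe x5=0x9e  N=0 Z=0
after  4: x0=0xda x1=0xbd x2=0x1b x3=0x1f x4=0xfe x5=0x9e  N=1 Z=0
after  5: x0=0xbc x1=0xbd x2=0x1b x3=0x1f x4=0xfe x5=0x9e  N=1 Z=0
after  6: x0=0xbc x1=0xbd x2=0x1b x3=0x1f x4=0xfe x5=0xbd  N=1 Z=0
-- IRQ taken; context saved, return-PC = 7 --

K = 6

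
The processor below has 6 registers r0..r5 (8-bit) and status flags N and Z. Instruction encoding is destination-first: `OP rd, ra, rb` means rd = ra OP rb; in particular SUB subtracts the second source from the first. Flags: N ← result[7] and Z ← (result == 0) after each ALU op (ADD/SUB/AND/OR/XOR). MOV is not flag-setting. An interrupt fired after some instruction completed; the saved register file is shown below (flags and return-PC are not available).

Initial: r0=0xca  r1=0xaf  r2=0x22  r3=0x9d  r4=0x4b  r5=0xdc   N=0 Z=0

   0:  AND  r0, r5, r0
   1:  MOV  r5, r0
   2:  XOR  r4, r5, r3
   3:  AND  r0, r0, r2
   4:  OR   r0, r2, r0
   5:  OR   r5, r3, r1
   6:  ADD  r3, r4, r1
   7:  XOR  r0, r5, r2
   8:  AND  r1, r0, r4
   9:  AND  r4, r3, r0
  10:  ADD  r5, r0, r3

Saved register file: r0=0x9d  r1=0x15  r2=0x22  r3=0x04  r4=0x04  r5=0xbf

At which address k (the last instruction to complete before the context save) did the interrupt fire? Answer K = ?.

after  0: r0=0xc8 r1=0xaf r2=0x22 r3=0x9d r4=0x4b r5=0xdc  N=1 Z=0
after  1: r0=0xc8 r1=0xaf r2=0x22 r3=0x9d r4=0x4b r5=0xc8  N=1 Z=0
after  2: r0=0xc8 r1=0xaf r2=0x22 r3=0x9d r4=0x55 r5=0xc8  N=0 Z=0
after  3: r0=0x00 r1=0xaf r2=0x22 r3=0x9d r4=0x55 r5=0xc8  N=0 Z=1
after  4: r0=0x22 r1=0xaf r2=0x22 r3=0x9d r4=0x55 r5=0xc8  N=0 Z=0
after  5: r0=0x22 r1=0xaf r2=0x22 r3=0x9d r4=0x55 r5=0xbf  N=1 Z=0
after  6: r0=0x22 r1=0xaf r2=0x22 r3=0x04 r4=0x55 r5=0xbf  N=0 Z=0
after  7: r0=0x9d r1=0xaf r2=0x22 r3=0x04 r4=0x55 r5=0xbf  N=1 Z=0
after  8: r0=0x9d r1=0x15 r2=0x22 r3=0x04 r4=0x55 r5=0xbf  N=0 Z=0
after  9: r0=0x9d r1=0x15 r2=0x22 r3=0x04 r4=0x04 r5=0xbf  N=0 Z=0
-- IRQ taken; context saved, return-PC = 10 --

K = 9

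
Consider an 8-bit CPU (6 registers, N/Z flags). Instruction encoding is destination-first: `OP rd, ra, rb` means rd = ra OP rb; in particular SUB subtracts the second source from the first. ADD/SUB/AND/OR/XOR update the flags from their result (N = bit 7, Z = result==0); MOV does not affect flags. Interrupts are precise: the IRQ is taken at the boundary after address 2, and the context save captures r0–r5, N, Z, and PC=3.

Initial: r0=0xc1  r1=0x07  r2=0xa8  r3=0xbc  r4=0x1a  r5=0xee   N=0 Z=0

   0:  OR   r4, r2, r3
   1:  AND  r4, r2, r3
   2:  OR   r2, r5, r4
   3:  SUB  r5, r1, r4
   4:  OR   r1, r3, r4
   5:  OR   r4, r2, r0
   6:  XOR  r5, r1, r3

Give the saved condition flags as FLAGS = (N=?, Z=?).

after  0: r0=0xc1 r1=0x07 r2=0xa8 r3=0xbc r4=0xbc r5=0xee  N=1 Z=0
after  1: r0=0xc1 r1=0x07 r2=0xa8 r3=0xbc r4=0xa8 r5=0xee  N=1 Z=0
after  2: r0=0xc1 r1=0x07 r2=0xee r3=0xbc r4=0xa8 r5=0xee  N=1 Z=0
-- IRQ taken; context saved, return-PC = 3 --

FLAGS = (N=1, Z=0)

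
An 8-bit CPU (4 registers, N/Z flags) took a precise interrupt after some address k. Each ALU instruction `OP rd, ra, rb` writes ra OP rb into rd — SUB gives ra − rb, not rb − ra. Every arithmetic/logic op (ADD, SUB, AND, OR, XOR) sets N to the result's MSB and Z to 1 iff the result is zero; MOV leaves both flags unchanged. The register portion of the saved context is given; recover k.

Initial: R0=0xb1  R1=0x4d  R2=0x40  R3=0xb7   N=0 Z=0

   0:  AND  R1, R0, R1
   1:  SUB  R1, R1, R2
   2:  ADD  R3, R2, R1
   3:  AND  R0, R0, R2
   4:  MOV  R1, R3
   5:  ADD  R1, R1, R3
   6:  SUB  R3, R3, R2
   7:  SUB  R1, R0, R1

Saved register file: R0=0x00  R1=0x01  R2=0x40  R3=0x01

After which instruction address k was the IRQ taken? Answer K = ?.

after  0: R0=0xb1 R1=0x01 R2=0x40 R3=0xb7  N=0 Z=0
after  1: R0=0xb1 R1=0xc1 R2=0x40 R3=0xb7  N=1 Z=0
after  2: R0=0xb1 R1=0xc1 R2=0x40 R3=0x01  N=0 Z=0
after  3: R0=0x00 R1=0xc1 R2=0x40 R3=0x01  N=0 Z=1
after  4: R0=0x00 R1=0x01 R2=0x40 R3=0x01  N=0 Z=1
-- IRQ taken; context saved, return-PC = 5 --

K = 4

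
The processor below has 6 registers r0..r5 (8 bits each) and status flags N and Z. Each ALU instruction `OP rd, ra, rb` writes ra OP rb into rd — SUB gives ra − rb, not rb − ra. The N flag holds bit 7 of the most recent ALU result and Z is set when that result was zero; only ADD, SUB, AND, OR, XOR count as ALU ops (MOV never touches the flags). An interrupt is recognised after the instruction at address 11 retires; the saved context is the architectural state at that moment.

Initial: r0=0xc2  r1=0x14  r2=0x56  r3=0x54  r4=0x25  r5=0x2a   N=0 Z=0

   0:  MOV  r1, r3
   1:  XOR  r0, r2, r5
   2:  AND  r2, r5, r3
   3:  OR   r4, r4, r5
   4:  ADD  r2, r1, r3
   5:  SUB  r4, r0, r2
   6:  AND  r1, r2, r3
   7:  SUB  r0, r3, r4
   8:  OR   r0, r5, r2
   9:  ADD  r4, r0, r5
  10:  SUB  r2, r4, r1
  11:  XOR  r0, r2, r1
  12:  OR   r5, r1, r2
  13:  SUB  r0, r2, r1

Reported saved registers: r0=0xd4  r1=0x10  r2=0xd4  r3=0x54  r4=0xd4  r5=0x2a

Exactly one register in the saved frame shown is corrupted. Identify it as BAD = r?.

after  0: r0=0xc2 r1=0x54 r2=0x56 r3=0x54 r4=0x25 r5=0x2a  N=0 Z=0
after  1: r0=0x7c r1=0x54 r2=0x56 r3=0x54 r4=0x25 r5=0x2a  N=0 Z=0
after  2: r0=0x7c r1=0x54 r2=0x00 r3=0x54 r4=0x25 r5=0x2a  N=0 Z=1
after  3: r0=0x7c r1=0x54 r2=0x00 r3=0x54 r4=0x2f r5=0x2a  N=0 Z=0
after  4: r0=0x7c r1=0x54 r2=0xa8 r3=0x54 r4=0x2f r5=0x2a  N=1 Z=0
after  5: r0=0x7c r1=0x54 r2=0xa8 r3=0x54 r4=0xd4 r5=0x2a  N=1 Z=0
after  6: r0=0x7c r1=0x00 r2=0xa8 r3=0x54 r4=0xd4 r5=0x2a  N=0 Z=1
after  7: r0=0x80 r1=0x00 r2=0xa8 r3=0x54 r4=0xd4 r5=0x2a  N=1 Z=0
after  8: r0=0xaa r1=0x00 r2=0xa8 r3=0x54 r4=0xd4 r5=0x2a  N=1 Z=0
after  9: r0=0xaa r1=0x00 r2=0xa8 r3=0x54 r4=0xd4 r5=0x2a  N=1 Z=0
after 10: r0=0xaa r1=0x00 r2=0xd4 r3=0x54 r4=0xd4 r5=0x2a  N=1 Z=0
after 11: r0=0xd4 r1=0x00 r2=0xd4 r3=0x54 r4=0xd4 r5=0x2a  N=1 Z=0
-- IRQ taken; context saved, return-PC = 12 --
mismatch: r1: reported 0x10 vs actual 0x00

BAD = r1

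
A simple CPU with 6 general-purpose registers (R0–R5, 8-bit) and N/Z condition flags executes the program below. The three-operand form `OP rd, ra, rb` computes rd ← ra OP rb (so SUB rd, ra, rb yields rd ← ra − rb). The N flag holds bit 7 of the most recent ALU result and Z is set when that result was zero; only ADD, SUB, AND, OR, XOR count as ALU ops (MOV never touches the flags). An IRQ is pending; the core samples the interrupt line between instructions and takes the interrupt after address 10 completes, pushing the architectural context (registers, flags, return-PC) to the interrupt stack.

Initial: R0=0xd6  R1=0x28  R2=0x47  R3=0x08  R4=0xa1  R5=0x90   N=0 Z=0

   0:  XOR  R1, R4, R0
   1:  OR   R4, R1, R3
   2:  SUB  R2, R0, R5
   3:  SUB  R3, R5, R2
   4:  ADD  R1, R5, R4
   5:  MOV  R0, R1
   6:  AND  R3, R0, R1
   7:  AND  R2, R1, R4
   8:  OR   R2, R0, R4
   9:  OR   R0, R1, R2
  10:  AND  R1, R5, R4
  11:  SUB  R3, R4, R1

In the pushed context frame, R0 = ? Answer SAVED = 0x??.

SAVED = 0x7f

after  0: R0=0xd6 R1=0x77 R2=0x47 R3=0x08 R4=0xa1 R5=0x90  N=0 Z=0
after  1: R0=0xd6 R1=0x77 R2=0x47 R3=0x08 R4=0x7f R5=0x90  N=0 Z=0
after  2: R0=0xd6 R1=0x77 R2=0x46 R3=0x08 R4=0x7f R5=0x90  N=0 Z=0
after  3: R0=0xd6 R1=0x77 R2=0x46 R3=0x4a R4=0x7f R5=0x90  N=0 Z=0
after  4: R0=0xd6 R1=0x0f R2=0x46 R3=0x4a R4=0x7f R5=0x90  N=0 Z=0
after  5: R0=0x0f R1=0x0f R2=0x46 R3=0x4a R4=0x7f R5=0x90  N=0 Z=0
after  6: R0=0x0f R1=0x0f R2=0x46 R3=0x0f R4=0x7f R5=0x90  N=0 Z=0
after  7: R0=0x0f R1=0x0f R2=0x0f R3=0x0f R4=0x7f R5=0x90  N=0 Z=0
after  8: R0=0x0f R1=0x0f R2=0x7f R3=0x0f R4=0x7f R5=0x90  N=0 Z=0
after  9: R0=0x7f R1=0x0f R2=0x7f R3=0x0f R4=0x7f R5=0x90  N=0 Z=0
after 10: R0=0x7f R1=0x10 R2=0x7f R3=0x0f R4=0x7f R5=0x90  N=0 Z=0
-- IRQ taken; context saved, return-PC = 11 --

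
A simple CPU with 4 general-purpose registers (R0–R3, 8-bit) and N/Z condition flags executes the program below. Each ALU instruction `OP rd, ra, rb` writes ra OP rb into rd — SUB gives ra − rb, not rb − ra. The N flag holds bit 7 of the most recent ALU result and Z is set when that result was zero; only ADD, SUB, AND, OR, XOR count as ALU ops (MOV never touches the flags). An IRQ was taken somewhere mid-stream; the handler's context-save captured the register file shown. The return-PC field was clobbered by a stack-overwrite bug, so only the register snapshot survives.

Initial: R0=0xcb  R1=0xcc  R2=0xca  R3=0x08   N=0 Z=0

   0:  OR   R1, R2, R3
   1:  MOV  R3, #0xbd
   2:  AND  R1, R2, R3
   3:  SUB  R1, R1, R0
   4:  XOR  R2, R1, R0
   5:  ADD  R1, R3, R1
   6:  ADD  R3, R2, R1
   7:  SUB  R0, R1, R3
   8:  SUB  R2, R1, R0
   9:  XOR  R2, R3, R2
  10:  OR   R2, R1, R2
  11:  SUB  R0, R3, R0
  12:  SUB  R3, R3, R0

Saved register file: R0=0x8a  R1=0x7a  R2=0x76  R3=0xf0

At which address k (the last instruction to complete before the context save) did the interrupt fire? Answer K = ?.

after  0: R0=0xcb R1=0xca R2=0xca R3=0x08  N=1 Z=0
after  1: R0=0xcb R1=0xca R2=0xca R3=0xbd  N=1 Z=0
after  2: R0=0xcb R1=0x88 R2=0xca R3=0xbd  N=1 Z=0
after  3: R0=0xcb R1=0xbd R2=0xca R3=0xbd  N=1 Z=0
after  4: R0=0xcb R1=0xbd R2=0x76 R3=0xbd  N=0 Z=0
after  5: R0=0xcb R1=0x7a R2=0x76 R3=0xbd  N=0 Z=0
after  6: R0=0xcb R1=0x7a R2=0x76 R3=0xf0  N=1 Z=0
after  7: R0=0x8a R1=0x7a R2=0x76 R3=0xf0  N=1 Z=0
-- IRQ taken; context saved, return-PC = 8 --

K = 7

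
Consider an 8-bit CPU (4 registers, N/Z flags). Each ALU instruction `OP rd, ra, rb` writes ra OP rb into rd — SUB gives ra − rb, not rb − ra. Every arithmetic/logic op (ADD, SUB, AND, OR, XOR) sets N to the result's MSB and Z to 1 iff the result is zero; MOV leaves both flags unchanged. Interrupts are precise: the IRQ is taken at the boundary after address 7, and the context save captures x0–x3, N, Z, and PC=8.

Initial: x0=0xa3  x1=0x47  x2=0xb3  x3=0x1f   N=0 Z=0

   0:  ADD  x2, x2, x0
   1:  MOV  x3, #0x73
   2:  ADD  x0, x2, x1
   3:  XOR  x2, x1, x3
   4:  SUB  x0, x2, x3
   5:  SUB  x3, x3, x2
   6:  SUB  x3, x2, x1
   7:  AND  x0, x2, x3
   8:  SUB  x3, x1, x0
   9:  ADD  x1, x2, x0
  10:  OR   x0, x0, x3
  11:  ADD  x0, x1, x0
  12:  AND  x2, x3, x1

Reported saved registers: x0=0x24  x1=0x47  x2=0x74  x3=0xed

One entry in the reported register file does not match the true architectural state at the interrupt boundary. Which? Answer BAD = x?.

after  0: x0=0xa3 x1=0x47 x2=0x56 x3=0x1f  N=0 Z=0
after  1: x0=0xa3 x1=0x47 x2=0x56 x3=0x73  N=0 Z=0
after  2: x0=0x9d x1=0x47 x2=0x56 x3=0x73  N=1 Z=0
after  3: x0=0x9d x1=0x47 x2=0x34 x3=0x73  N=0 Z=0
after  4: x0=0xc1 x1=0x47 x2=0x34 x3=0x73  N=1 Z=0
after  5: x0=0xc1 x1=0x47 x2=0x34 x3=0x3f  N=0 Z=0
after  6: x0=0xc1 x1=0x47 x2=0x34 x3=0xed  N=1 Z=0
after  7: x0=0x24 x1=0x47 x2=0x34 x3=0xed  N=0 Z=0
-- IRQ taken; context saved, return-PC = 8 --
mismatch: x2: reported 0x74 vs actual 0x34

BAD = x2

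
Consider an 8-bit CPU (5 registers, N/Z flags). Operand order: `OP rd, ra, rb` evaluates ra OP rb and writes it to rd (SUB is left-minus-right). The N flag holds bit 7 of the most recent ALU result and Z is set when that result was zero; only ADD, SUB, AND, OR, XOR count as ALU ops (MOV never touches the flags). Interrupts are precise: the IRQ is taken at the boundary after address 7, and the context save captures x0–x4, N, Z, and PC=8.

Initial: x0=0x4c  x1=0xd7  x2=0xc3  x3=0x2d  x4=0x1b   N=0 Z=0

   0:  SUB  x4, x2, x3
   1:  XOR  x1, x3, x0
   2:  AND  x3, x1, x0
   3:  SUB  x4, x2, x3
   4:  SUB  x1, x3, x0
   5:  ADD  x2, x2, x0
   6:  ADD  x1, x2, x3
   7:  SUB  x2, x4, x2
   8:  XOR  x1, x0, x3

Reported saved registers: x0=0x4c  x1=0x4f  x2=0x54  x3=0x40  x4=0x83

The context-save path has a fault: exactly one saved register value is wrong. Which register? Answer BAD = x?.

after  0: x0=0x4c x1=0xd7 x2=0xc3 x3=0x2d x4=0x96  N=1 Z=0
after  1: x0=0x4c x1=0x61 x2=0xc3 x3=0x2d x4=0x96  N=0 Z=0
after  2: x0=0x4c x1=0x61 x2=0xc3 x3=0x40 x4=0x96  N=0 Z=0
after  3: x0=0x4c x1=0x61 x2=0xc3 x3=0x40 x4=0x83  N=1 Z=0
after  4: x0=0x4c x1=0xf4 x2=0xc3 x3=0x40 x4=0x83  N=1 Z=0
after  5: x0=0x4c x1=0xf4 x2=0x0f x3=0x40 x4=0x83  N=0 Z=0
after  6: x0=0x4c x1=0x4f x2=0x0f x3=0x40 x4=0x83  N=0 Z=0
after  7: x0=0x4c x1=0x4f x2=0x74 x3=0x40 x4=0x83  N=0 Z=0
-- IRQ taken; context saved, return-PC = 8 --
mismatch: x2: reported 0x54 vs actual 0x74

BAD = x2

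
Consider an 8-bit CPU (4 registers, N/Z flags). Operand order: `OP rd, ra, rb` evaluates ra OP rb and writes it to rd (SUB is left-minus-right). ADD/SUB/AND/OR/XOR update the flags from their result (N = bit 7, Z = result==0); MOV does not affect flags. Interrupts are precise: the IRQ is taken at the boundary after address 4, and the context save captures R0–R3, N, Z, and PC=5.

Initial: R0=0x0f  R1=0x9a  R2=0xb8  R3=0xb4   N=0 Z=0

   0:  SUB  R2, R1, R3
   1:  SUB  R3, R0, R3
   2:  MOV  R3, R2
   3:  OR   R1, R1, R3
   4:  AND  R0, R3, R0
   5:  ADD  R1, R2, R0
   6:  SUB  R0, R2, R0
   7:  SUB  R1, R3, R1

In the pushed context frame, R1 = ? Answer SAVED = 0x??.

after  0: R0=0x0f R1=0x9a R2=0xe6 R3=0xb4  N=1 Z=0
after  1: R0=0x0f R1=0x9a R2=0xe6 R3=0x5b  N=0 Z=0
after  2: R0=0x0f R1=0x9a R2=0xe6 R3=0xe6  N=0 Z=0
after  3: R0=0x0f R1=0xfe R2=0xe6 R3=0xe6  N=1 Z=0
after  4: R0=0x06 R1=0xfe R2=0xe6 R3=0xe6  N=0 Z=0
-- IRQ taken; context saved, return-PC = 5 --

SAVED = 0xfe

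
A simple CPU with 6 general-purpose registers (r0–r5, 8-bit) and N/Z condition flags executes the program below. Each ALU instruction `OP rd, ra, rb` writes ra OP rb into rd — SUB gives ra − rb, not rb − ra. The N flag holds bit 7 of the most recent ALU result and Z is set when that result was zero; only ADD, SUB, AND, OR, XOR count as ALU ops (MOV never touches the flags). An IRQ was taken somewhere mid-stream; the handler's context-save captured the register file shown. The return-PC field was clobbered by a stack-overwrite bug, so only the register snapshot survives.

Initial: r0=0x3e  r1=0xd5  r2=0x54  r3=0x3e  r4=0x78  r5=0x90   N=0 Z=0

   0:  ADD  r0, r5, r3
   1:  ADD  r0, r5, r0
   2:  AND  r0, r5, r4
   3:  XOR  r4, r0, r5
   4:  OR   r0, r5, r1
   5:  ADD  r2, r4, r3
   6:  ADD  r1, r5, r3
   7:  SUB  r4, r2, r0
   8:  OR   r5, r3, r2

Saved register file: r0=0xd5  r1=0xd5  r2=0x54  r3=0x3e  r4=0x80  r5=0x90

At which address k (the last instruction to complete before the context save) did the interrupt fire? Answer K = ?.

after  0: r0=0xce r1=0xd5 r2=0x54 r3=0x3e r4=0x78 r5=0x90  N=1 Z=0
after  1: r0=0x5e r1=0xd5 r2=0x54 r3=0x3e r4=0x78 r5=0x90  N=0 Z=0
after  2: r0=0x10 r1=0xd5 r2=0x54 r3=0x3e r4=0x78 r5=0x90  N=0 Z=0
after  3: r0=0x10 r1=0xd5 r2=0x54 r3=0x3e r4=0x80 r5=0x90  N=1 Z=0
after  4: r0=0xd5 r1=0xd5 r2=0x54 r3=0x3e r4=0x80 r5=0x90  N=1 Z=0
-- IRQ taken; context saved, return-PC = 5 --

K = 4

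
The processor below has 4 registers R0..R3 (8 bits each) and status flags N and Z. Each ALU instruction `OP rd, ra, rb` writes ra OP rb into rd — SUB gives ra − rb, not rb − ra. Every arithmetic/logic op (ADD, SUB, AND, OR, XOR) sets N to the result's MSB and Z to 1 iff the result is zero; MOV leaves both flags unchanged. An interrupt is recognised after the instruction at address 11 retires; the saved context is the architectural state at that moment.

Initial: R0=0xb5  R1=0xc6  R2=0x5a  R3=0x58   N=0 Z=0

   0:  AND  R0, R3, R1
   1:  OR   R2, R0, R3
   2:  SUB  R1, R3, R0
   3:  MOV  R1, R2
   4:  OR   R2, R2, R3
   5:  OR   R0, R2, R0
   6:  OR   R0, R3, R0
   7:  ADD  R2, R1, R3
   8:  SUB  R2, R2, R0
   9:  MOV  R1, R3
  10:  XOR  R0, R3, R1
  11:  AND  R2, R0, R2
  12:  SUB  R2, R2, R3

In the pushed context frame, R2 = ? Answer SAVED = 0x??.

SAVED = 0x00

after  0: R0=0x40 R1=0xc6 R2=0x5a R3=0x58  N=0 Z=0
after  1: R0=0x40 R1=0xc6 R2=0x58 R3=0x58  N=0 Z=0
after  2: R0=0x40 R1=0x18 R2=0x58 R3=0x58  N=0 Z=0
after  3: R0=0x40 R1=0x58 R2=0x58 R3=0x58  N=0 Z=0
after  4: R0=0x40 R1=0x58 R2=0x58 R3=0x58  N=0 Z=0
after  5: R0=0x58 R1=0x58 R2=0x58 R3=0x58  N=0 Z=0
after  6: R0=0x58 R1=0x58 R2=0x58 R3=0x58  N=0 Z=0
after  7: R0=0x58 R1=0x58 R2=0xb0 R3=0x58  N=1 Z=0
after  8: R0=0x58 R1=0x58 R2=0x58 R3=0x58  N=0 Z=0
after  9: R0=0x58 R1=0x58 R2=0x58 R3=0x58  N=0 Z=0
after 10: R0=0x00 R1=0x58 R2=0x58 R3=0x58  N=0 Z=1
after 11: R0=0x00 R1=0x58 R2=0x00 R3=0x58  N=0 Z=1
-- IRQ taken; context saved, return-PC = 12 --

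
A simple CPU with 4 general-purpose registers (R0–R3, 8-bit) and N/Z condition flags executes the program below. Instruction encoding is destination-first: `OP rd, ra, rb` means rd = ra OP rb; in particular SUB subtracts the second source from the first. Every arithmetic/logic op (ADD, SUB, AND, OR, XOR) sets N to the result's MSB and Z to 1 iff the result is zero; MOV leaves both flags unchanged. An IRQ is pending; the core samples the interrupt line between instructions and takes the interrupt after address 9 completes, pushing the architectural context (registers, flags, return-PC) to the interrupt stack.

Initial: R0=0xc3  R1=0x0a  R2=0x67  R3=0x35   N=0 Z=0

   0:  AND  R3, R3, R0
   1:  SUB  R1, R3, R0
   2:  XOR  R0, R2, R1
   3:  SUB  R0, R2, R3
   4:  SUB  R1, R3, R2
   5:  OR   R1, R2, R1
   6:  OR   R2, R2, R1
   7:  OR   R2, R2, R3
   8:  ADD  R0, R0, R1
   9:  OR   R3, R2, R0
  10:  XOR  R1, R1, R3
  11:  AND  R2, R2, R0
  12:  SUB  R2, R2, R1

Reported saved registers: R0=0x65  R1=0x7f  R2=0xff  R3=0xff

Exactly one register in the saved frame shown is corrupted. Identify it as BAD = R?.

BAD = R1

after  0: R0=0xc3 R1=0x0a R2=0x67 R3=0x01  N=0 Z=0
after  1: R0=0xc3 R1=0x3e R2=0x67 R3=0x01  N=0 Z=0
after  2: R0=0x59 R1=0x3e R2=0x67 R3=0x01  N=0 Z=0
after  3: R0=0x66 R1=0x3e R2=0x67 R3=0x01  N=0 Z=0
after  4: R0=0x66 R1=0x9a R2=0x67 R3=0x01  N=1 Z=0
after  5: R0=0x66 R1=0xff R2=0x67 R3=0x01  N=1 Z=0
after  6: R0=0x66 R1=0xff R2=0xff R3=0x01  N=1 Z=0
after  7: R0=0x66 R1=0xff R2=0xff R3=0x01  N=1 Z=0
after  8: R0=0x65 R1=0xff R2=0xff R3=0x01  N=0 Z=0
after  9: R0=0x65 R1=0xff R2=0xff R3=0xff  N=1 Z=0
-- IRQ taken; context saved, return-PC = 10 --
mismatch: R1: reported 0x7f vs actual 0xff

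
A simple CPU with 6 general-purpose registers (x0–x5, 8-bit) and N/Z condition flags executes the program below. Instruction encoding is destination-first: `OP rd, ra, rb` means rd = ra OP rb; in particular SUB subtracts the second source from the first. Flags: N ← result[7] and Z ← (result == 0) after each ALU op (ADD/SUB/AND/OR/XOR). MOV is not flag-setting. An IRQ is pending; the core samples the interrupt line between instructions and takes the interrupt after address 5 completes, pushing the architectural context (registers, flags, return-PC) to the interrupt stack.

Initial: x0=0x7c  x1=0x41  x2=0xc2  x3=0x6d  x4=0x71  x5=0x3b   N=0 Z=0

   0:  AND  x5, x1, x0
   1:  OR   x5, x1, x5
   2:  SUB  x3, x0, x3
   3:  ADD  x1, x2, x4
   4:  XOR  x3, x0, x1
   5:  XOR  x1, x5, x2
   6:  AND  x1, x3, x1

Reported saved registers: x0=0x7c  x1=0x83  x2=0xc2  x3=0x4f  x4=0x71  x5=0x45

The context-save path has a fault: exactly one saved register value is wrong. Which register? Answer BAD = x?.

after  0: x0=0x7c x1=0x41 x2=0xc2 x3=0x6d x4=0x71 x5=0x40  N=0 Z=0
after  1: x0=0x7c x1=0x41 x2=0xc2 x3=0x6d x4=0x71 x5=0x41  N=0 Z=0
after  2: x0=0x7c x1=0x41 x2=0xc2 x3=0x0f x4=0x71 x5=0x41  N=0 Z=0
after  3: x0=0x7c x1=0x33 x2=0xc2 x3=0x0f x4=0x71 x5=0x41  N=0 Z=0
after  4: x0=0x7c x1=0x33 x2=0xc2 x3=0x4f x4=0x71 x5=0x41  N=0 Z=0
after  5: x0=0x7c x1=0x83 x2=0xc2 x3=0x4f x4=0x71 x5=0x41  N=1 Z=0
-- IRQ taken; context saved, return-PC = 6 --
mismatch: x5: reported 0x45 vs actual 0x41

BAD = x5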